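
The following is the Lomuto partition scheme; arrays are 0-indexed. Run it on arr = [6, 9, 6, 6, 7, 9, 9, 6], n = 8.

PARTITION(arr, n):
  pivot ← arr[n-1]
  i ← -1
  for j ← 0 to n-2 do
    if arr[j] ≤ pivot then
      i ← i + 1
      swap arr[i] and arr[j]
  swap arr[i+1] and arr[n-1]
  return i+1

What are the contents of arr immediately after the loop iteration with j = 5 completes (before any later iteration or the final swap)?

[6, 6, 6, 9, 7, 9, 9, 6]

pivot=6, i=-1
j=0: 6≤6, i=0, swap(0,0) ⇒ [6, 9, 6, 6, 7, 9, 9, 6]
j=1: 9>6, skip
j=2: 6≤6, i=1, swap(1,2) ⇒ [6, 6, 9, 6, 7, 9, 9, 6]
j=3: 6≤6, i=2, swap(2,3) ⇒ [6, 6, 6, 9, 7, 9, 9, 6]
j=4: 7>6, skip
j=5: 9>6, skip
(after j=5) arr = [6, 6, 6, 9, 7, 9, 9, 6]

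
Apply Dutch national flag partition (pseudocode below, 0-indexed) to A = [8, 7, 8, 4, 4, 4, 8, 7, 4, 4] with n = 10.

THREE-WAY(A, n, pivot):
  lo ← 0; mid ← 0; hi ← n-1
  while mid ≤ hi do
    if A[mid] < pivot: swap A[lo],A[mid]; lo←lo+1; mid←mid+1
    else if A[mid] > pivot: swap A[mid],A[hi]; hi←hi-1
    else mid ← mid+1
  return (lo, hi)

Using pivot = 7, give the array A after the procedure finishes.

[4, 4, 4, 4, 4, 7, 7, 8, 8, 8]

lo=0 mid=0 hi=9
8>7: swap(0,9), hi=8 ⇒ [4, 7, 8, 4, 4, 4, 8, 7, 4, 8]
4<7: swap(0,0), lo=1 mid=1 ⇒ [4, 7, 8, 4, 4, 4, 8, 7, 4, 8]
7=7: mid=2
8>7: swap(2,8), hi=7 ⇒ [4, 7, 4, 4, 4, 4, 8, 7, 8, 8]
4<7: swap(1,2), lo=2 mid=3 ⇒ [4, 4, 7, 4, 4, 4, 8, 7, 8, 8]
4<7: swap(2,3), lo=3 mid=4 ⇒ [4, 4, 4, 7, 4, 4, 8, 7, 8, 8]
4<7: swap(3,4), lo=4 mid=5 ⇒ [4, 4, 4, 4, 7, 4, 8, 7, 8, 8]
4<7: swap(4,5), lo=5 mid=6 ⇒ [4, 4, 4, 4, 4, 7, 8, 7, 8, 8]
8>7: swap(6,7), hi=6 ⇒ [4, 4, 4, 4, 4, 7, 7, 8, 8, 8]
7=7: mid=7
done. lo=5 hi=6; A=[4, 4, 4, 4, 4, 7, 7, 8, 8, 8]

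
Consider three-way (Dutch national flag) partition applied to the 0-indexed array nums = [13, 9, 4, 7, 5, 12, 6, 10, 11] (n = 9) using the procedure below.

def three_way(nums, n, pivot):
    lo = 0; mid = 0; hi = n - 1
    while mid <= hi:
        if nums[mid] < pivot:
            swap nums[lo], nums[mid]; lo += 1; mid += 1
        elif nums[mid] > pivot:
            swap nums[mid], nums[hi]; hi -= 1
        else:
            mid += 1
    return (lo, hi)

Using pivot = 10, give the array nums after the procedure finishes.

[9, 4, 7, 5, 6, 10, 12, 11, 13]

lo=0 mid=0 hi=8
13>10: swap(0,8), hi=7 ⇒ [11, 9, 4, 7, 5, 12, 6, 10, 13]
11>10: swap(0,7), hi=6 ⇒ [10, 9, 4, 7, 5, 12, 6, 11, 13]
10=10: mid=1
9<10: swap(0,1), lo=1 mid=2 ⇒ [9, 10, 4, 7, 5, 12, 6, 11, 13]
4<10: swap(1,2), lo=2 mid=3 ⇒ [9, 4, 10, 7, 5, 12, 6, 11, 13]
7<10: swap(2,3), lo=3 mid=4 ⇒ [9, 4, 7, 10, 5, 12, 6, 11, 13]
5<10: swap(3,4), lo=4 mid=5 ⇒ [9, 4, 7, 5, 10, 12, 6, 11, 13]
12>10: swap(5,6), hi=5 ⇒ [9, 4, 7, 5, 10, 6, 12, 11, 13]
6<10: swap(4,5), lo=5 mid=6 ⇒ [9, 4, 7, 5, 6, 10, 12, 11, 13]
done. lo=5 hi=5; nums=[9, 4, 7, 5, 6, 10, 12, 11, 13]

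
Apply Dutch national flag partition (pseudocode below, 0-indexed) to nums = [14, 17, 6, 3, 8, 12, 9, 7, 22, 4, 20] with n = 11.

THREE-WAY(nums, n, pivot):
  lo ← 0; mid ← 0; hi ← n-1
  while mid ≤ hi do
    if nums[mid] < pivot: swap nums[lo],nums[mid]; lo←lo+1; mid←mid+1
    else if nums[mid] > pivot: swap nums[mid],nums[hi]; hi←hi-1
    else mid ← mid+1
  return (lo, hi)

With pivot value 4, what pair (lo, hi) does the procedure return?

(1, 1)

pivot = 4; lo=0, mid=0, hi=10
nums[mid]=14>4: swap nums[0],nums[10]; hi=9 → [20, 17, 6, 3, 8, 12, 9, 7, 22, 4, 14]
nums[mid]=20>4: swap nums[0],nums[9]; hi=8 → [4, 17, 6, 3, 8, 12, 9, 7, 22, 20, 14]
nums[mid]=4=4: mid=1
nums[mid]=17>4: swap nums[1],nums[8]; hi=7 → [4, 22, 6, 3, 8, 12, 9, 7, 17, 20, 14]
nums[mid]=22>4: swap nums[1],nums[7]; hi=6 → [4, 7, 6, 3, 8, 12, 9, 22, 17, 20, 14]
nums[mid]=7>4: swap nums[1],nums[6]; hi=5 → [4, 9, 6, 3, 8, 12, 7, 22, 17, 20, 14]
nums[mid]=9>4: swap nums[1],nums[5]; hi=4 → [4, 12, 6, 3, 8, 9, 7, 22, 17, 20, 14]
nums[mid]=12>4: swap nums[1],nums[4]; hi=3 → [4, 8, 6, 3, 12, 9, 7, 22, 17, 20, 14]
nums[mid]=8>4: swap nums[1],nums[3]; hi=2 → [4, 3, 6, 8, 12, 9, 7, 22, 17, 20, 14]
nums[mid]=3<4: swap nums[0],nums[1]; lo=1,mid=2 → [3, 4, 6, 8, 12, 9, 7, 22, 17, 20, 14]
nums[mid]=6>4: swap nums[2],nums[2]; hi=1 → [3, 4, 6, 8, 12, 9, 7, 22, 17, 20, 14]
end: lo=1, hi=1; nums = [3, 4, 6, 8, 12, 9, 7, 22, 17, 20, 14]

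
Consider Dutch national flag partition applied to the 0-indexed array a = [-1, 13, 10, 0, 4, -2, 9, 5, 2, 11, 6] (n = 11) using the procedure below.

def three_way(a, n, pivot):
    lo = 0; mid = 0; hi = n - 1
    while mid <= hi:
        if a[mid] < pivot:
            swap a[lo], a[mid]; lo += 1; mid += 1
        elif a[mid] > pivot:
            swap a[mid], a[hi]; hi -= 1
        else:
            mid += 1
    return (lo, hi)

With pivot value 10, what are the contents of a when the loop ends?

pivot = 10; lo=0, mid=0, hi=10
a[mid]=-1<10: swap a[0],a[0]; lo=1,mid=1 → [-1, 13, 10, 0, 4, -2, 9, 5, 2, 11, 6]
a[mid]=13>10: swap a[1],a[10]; hi=9 → [-1, 6, 10, 0, 4, -2, 9, 5, 2, 11, 13]
a[mid]=6<10: swap a[1],a[1]; lo=2,mid=2 → [-1, 6, 10, 0, 4, -2, 9, 5, 2, 11, 13]
a[mid]=10=10: mid=3
a[mid]=0<10: swap a[2],a[3]; lo=3,mid=4 → [-1, 6, 0, 10, 4, -2, 9, 5, 2, 11, 13]
a[mid]=4<10: swap a[3],a[4]; lo=4,mid=5 → [-1, 6, 0, 4, 10, -2, 9, 5, 2, 11, 13]
a[mid]=-2<10: swap a[4],a[5]; lo=5,mid=6 → [-1, 6, 0, 4, -2, 10, 9, 5, 2, 11, 13]
a[mid]=9<10: swap a[5],a[6]; lo=6,mid=7 → [-1, 6, 0, 4, -2, 9, 10, 5, 2, 11, 13]
a[mid]=5<10: swap a[6],a[7]; lo=7,mid=8 → [-1, 6, 0, 4, -2, 9, 5, 10, 2, 11, 13]
a[mid]=2<10: swap a[7],a[8]; lo=8,mid=9 → [-1, 6, 0, 4, -2, 9, 5, 2, 10, 11, 13]
a[mid]=11>10: swap a[9],a[9]; hi=8 → [-1, 6, 0, 4, -2, 9, 5, 2, 10, 11, 13]
end: lo=8, hi=8; a = [-1, 6, 0, 4, -2, 9, 5, 2, 10, 11, 13]

[-1, 6, 0, 4, -2, 9, 5, 2, 10, 11, 13]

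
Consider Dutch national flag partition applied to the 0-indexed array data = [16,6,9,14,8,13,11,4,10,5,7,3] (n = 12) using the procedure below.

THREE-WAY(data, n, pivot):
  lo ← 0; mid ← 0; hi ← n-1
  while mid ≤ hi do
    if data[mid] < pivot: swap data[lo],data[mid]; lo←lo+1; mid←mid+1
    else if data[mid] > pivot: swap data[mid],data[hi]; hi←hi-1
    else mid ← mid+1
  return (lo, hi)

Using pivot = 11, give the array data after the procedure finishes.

lo=0 mid=0 hi=11
16>11: swap(0,11), hi=10 ⇒ [3,6,9,14,8,13,11,4,10,5,7,16]
3<11: swap(0,0), lo=1 mid=1 ⇒ [3,6,9,14,8,13,11,4,10,5,7,16]
6<11: swap(1,1), lo=2 mid=2 ⇒ [3,6,9,14,8,13,11,4,10,5,7,16]
9<11: swap(2,2), lo=3 mid=3 ⇒ [3,6,9,14,8,13,11,4,10,5,7,16]
14>11: swap(3,10), hi=9 ⇒ [3,6,9,7,8,13,11,4,10,5,14,16]
7<11: swap(3,3), lo=4 mid=4 ⇒ [3,6,9,7,8,13,11,4,10,5,14,16]
8<11: swap(4,4), lo=5 mid=5 ⇒ [3,6,9,7,8,13,11,4,10,5,14,16]
13>11: swap(5,9), hi=8 ⇒ [3,6,9,7,8,5,11,4,10,13,14,16]
5<11: swap(5,5), lo=6 mid=6 ⇒ [3,6,9,7,8,5,11,4,10,13,14,16]
11=11: mid=7
4<11: swap(6,7), lo=7 mid=8 ⇒ [3,6,9,7,8,5,4,11,10,13,14,16]
10<11: swap(7,8), lo=8 mid=9 ⇒ [3,6,9,7,8,5,4,10,11,13,14,16]
done. lo=8 hi=8; data=[3,6,9,7,8,5,4,10,11,13,14,16]

[3,6,9,7,8,5,4,10,11,13,14,16]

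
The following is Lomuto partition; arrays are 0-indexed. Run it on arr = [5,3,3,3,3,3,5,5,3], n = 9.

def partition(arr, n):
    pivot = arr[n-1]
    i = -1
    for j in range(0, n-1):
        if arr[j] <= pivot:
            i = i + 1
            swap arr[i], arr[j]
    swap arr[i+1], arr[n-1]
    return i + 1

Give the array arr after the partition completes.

pivot = arr[8] = 3; i = -1
j=0: arr[0]=5 > 3 → no swap
j=1: arr[1]=3 ≤ 3 → i=0, swap arr[0],arr[1] → [3,5,3,3,3,3,5,5,3]
j=2: arr[2]=3 ≤ 3 → i=1, swap arr[1],arr[2] → [3,3,5,3,3,3,5,5,3]
j=3: arr[3]=3 ≤ 3 → i=2, swap arr[2],arr[3] → [3,3,3,5,3,3,5,5,3]
j=4: arr[4]=3 ≤ 3 → i=3, swap arr[3],arr[4] → [3,3,3,3,5,3,5,5,3]
j=5: arr[5]=3 ≤ 3 → i=4, swap arr[4],arr[5] → [3,3,3,3,3,5,5,5,3]
j=6: arr[6]=5 > 3 → no swap
j=7: arr[7]=5 > 3 → no swap
final swap arr[5],arr[8] → [3,3,3,3,3,3,5,5,5]; return 5

[3,3,3,3,3,3,5,5,5]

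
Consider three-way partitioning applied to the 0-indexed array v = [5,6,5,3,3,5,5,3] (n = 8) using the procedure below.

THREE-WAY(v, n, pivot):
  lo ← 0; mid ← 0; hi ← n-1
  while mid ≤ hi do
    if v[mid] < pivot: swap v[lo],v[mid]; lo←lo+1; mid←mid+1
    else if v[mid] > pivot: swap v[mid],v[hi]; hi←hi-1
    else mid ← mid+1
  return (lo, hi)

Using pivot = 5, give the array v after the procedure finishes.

lo=0 mid=0 hi=7
5=5: mid=1
6>5: swap(1,7), hi=6 ⇒ [5,3,5,3,3,5,5,6]
3<5: swap(0,1), lo=1 mid=2 ⇒ [3,5,5,3,3,5,5,6]
5=5: mid=3
3<5: swap(1,3), lo=2 mid=4 ⇒ [3,3,5,5,3,5,5,6]
3<5: swap(2,4), lo=3 mid=5 ⇒ [3,3,3,5,5,5,5,6]
5=5: mid=6
5=5: mid=7
done. lo=3 hi=6; v=[3,3,3,5,5,5,5,6]

[3,3,3,5,5,5,5,6]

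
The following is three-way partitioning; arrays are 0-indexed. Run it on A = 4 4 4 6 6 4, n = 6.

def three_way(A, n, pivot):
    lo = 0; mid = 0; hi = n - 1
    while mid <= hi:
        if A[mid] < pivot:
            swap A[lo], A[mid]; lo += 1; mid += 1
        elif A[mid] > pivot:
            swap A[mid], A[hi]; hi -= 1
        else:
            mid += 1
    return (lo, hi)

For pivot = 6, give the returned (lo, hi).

(4, 5)

pivot = 6; lo=0, mid=0, hi=5
A[mid]=4<6: swap A[0],A[0]; lo=1,mid=1 → 4 4 4 6 6 4
A[mid]=4<6: swap A[1],A[1]; lo=2,mid=2 → 4 4 4 6 6 4
A[mid]=4<6: swap A[2],A[2]; lo=3,mid=3 → 4 4 4 6 6 4
A[mid]=6=6: mid=4
A[mid]=6=6: mid=5
A[mid]=4<6: swap A[3],A[5]; lo=4,mid=6 → 4 4 4 4 6 6
end: lo=4, hi=5; A = 4 4 4 4 6 6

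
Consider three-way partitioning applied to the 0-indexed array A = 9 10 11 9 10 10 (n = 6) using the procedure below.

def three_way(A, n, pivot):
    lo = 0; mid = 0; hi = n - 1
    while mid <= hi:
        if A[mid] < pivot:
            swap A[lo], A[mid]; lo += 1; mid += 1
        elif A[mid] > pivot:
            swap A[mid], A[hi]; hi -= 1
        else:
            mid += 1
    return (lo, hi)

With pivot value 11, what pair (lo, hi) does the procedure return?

(5, 5)

pivot = 11; lo=0, mid=0, hi=5
A[mid]=9<11: swap A[0],A[0]; lo=1,mid=1 → 9 10 11 9 10 10
A[mid]=10<11: swap A[1],A[1]; lo=2,mid=2 → 9 10 11 9 10 10
A[mid]=11=11: mid=3
A[mid]=9<11: swap A[2],A[3]; lo=3,mid=4 → 9 10 9 11 10 10
A[mid]=10<11: swap A[3],A[4]; lo=4,mid=5 → 9 10 9 10 11 10
A[mid]=10<11: swap A[4],A[5]; lo=5,mid=6 → 9 10 9 10 10 11
end: lo=5, hi=5; A = 9 10 9 10 10 11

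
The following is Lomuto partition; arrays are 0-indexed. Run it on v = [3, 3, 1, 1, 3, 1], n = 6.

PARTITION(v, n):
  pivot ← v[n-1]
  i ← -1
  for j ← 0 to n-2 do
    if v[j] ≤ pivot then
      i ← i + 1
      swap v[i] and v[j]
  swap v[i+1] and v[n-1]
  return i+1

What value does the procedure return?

2

pivot = v[5] = 1; i = -1
j=0: v[0]=3 > 1 → no swap
j=1: v[1]=3 > 1 → no swap
j=2: v[2]=1 ≤ 1 → i=0, swap v[0],v[2] → [1, 3, 3, 1, 3, 1]
j=3: v[3]=1 ≤ 1 → i=1, swap v[1],v[3] → [1, 1, 3, 3, 3, 1]
j=4: v[4]=3 > 1 → no swap
final swap v[2],v[5] → [1, 1, 1, 3, 3, 3]; return 2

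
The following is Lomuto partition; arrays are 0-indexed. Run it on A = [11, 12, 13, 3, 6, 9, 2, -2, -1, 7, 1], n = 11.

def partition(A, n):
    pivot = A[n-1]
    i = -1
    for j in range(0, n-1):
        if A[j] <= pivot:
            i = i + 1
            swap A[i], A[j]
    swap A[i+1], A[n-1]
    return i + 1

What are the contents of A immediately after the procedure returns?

pivot=1, i=-1
j=0: 11>1, skip
j=1: 12>1, skip
j=2: 13>1, skip
j=3: 3>1, skip
j=4: 6>1, skip
j=5: 9>1, skip
j=6: 2>1, skip
j=7: -2≤1, i=0, swap(0,7) ⇒ [-2, 12, 13, 3, 6, 9, 2, 11, -1, 7, 1]
j=8: -1≤1, i=1, swap(1,8) ⇒ [-2, -1, 13, 3, 6, 9, 2, 11, 12, 7, 1]
j=9: 7>1, skip
swap(2,10) ⇒ [-2, -1, 1, 3, 6, 9, 2, 11, 12, 7, 13]; return 2

[-2, -1, 1, 3, 6, 9, 2, 11, 12, 7, 13]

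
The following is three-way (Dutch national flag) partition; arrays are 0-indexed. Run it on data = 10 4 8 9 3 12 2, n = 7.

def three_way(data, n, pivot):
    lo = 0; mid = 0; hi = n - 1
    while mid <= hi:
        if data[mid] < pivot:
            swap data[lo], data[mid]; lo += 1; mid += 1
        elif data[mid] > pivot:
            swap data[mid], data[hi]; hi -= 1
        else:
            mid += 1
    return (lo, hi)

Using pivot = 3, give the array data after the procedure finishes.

pivot = 3; lo=0, mid=0, hi=6
data[mid]=10>3: swap data[0],data[6]; hi=5 → 2 4 8 9 3 12 10
data[mid]=2<3: swap data[0],data[0]; lo=1,mid=1 → 2 4 8 9 3 12 10
data[mid]=4>3: swap data[1],data[5]; hi=4 → 2 12 8 9 3 4 10
data[mid]=12>3: swap data[1],data[4]; hi=3 → 2 3 8 9 12 4 10
data[mid]=3=3: mid=2
data[mid]=8>3: swap data[2],data[3]; hi=2 → 2 3 9 8 12 4 10
data[mid]=9>3: swap data[2],data[2]; hi=1 → 2 3 9 8 12 4 10
end: lo=1, hi=1; data = 2 3 9 8 12 4 10

2 3 9 8 12 4 10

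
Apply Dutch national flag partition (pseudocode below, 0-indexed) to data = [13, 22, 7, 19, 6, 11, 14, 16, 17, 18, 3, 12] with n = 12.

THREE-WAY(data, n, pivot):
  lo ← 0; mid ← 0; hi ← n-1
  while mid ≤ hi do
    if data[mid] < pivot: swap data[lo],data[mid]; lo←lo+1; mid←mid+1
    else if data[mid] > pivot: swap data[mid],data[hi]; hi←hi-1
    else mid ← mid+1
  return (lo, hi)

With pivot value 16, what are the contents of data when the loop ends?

lo=0 mid=0 hi=11
13<16: swap(0,0), lo=1 mid=1 ⇒ [13, 22, 7, 19, 6, 11, 14, 16, 17, 18, 3, 12]
22>16: swap(1,11), hi=10 ⇒ [13, 12, 7, 19, 6, 11, 14, 16, 17, 18, 3, 22]
12<16: swap(1,1), lo=2 mid=2 ⇒ [13, 12, 7, 19, 6, 11, 14, 16, 17, 18, 3, 22]
7<16: swap(2,2), lo=3 mid=3 ⇒ [13, 12, 7, 19, 6, 11, 14, 16, 17, 18, 3, 22]
19>16: swap(3,10), hi=9 ⇒ [13, 12, 7, 3, 6, 11, 14, 16, 17, 18, 19, 22]
3<16: swap(3,3), lo=4 mid=4 ⇒ [13, 12, 7, 3, 6, 11, 14, 16, 17, 18, 19, 22]
6<16: swap(4,4), lo=5 mid=5 ⇒ [13, 12, 7, 3, 6, 11, 14, 16, 17, 18, 19, 22]
11<16: swap(5,5), lo=6 mid=6 ⇒ [13, 12, 7, 3, 6, 11, 14, 16, 17, 18, 19, 22]
14<16: swap(6,6), lo=7 mid=7 ⇒ [13, 12, 7, 3, 6, 11, 14, 16, 17, 18, 19, 22]
16=16: mid=8
17>16: swap(8,9), hi=8 ⇒ [13, 12, 7, 3, 6, 11, 14, 16, 18, 17, 19, 22]
18>16: swap(8,8), hi=7 ⇒ [13, 12, 7, 3, 6, 11, 14, 16, 18, 17, 19, 22]
done. lo=7 hi=7; data=[13, 12, 7, 3, 6, 11, 14, 16, 18, 17, 19, 22]

[13, 12, 7, 3, 6, 11, 14, 16, 18, 17, 19, 22]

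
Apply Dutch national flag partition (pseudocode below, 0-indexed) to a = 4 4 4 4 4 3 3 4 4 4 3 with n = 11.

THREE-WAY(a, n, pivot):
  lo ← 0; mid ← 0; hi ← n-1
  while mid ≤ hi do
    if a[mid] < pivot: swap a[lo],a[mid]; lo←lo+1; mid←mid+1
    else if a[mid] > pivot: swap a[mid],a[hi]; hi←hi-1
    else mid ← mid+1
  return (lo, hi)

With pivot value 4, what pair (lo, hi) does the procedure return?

pivot = 4; lo=0, mid=0, hi=10
a[mid]=4=4: mid=1
a[mid]=4=4: mid=2
a[mid]=4=4: mid=3
a[mid]=4=4: mid=4
a[mid]=4=4: mid=5
a[mid]=3<4: swap a[0],a[5]; lo=1,mid=6 → 3 4 4 4 4 4 3 4 4 4 3
a[mid]=3<4: swap a[1],a[6]; lo=2,mid=7 → 3 3 4 4 4 4 4 4 4 4 3
a[mid]=4=4: mid=8
a[mid]=4=4: mid=9
a[mid]=4=4: mid=10
a[mid]=3<4: swap a[2],a[10]; lo=3,mid=11 → 3 3 3 4 4 4 4 4 4 4 4
end: lo=3, hi=10; a = 3 3 3 4 4 4 4 4 4 4 4

(3, 10)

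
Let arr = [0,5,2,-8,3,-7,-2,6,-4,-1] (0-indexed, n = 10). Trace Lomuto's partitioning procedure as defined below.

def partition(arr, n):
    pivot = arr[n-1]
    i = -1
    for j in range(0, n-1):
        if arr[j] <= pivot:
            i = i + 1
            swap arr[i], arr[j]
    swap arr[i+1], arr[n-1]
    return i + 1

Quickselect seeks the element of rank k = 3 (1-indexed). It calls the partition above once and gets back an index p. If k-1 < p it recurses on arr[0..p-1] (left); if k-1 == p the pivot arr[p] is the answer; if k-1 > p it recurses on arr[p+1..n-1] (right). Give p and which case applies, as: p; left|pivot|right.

pivot=-1, i=-1
j=0: 0>-1, skip
j=1: 5>-1, skip
j=2: 2>-1, skip
j=3: -8≤-1, i=0, swap(0,3) ⇒ [-8,5,2,0,3,-7,-2,6,-4,-1]
j=4: 3>-1, skip
j=5: -7≤-1, i=1, swap(1,5) ⇒ [-8,-7,2,0,3,5,-2,6,-4,-1]
j=6: -2≤-1, i=2, swap(2,6) ⇒ [-8,-7,-2,0,3,5,2,6,-4,-1]
j=7: 6>-1, skip
j=8: -4≤-1, i=3, swap(3,8) ⇒ [-8,-7,-2,-4,3,5,2,6,0,-1]
swap(4,9) ⇒ [-8,-7,-2,-4,-1,5,2,6,0,3]; return 4
p = 4; k-1 = 2 < 4 ⇒ left

4; left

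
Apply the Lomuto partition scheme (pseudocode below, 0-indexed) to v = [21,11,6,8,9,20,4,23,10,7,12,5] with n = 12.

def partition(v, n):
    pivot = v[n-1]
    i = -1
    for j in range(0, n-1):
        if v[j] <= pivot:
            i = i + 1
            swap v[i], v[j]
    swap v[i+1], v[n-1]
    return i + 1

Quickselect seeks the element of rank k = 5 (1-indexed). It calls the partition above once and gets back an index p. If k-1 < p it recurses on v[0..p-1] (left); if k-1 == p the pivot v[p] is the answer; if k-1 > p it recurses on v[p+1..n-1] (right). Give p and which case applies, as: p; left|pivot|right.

pivot = v[11] = 5; i = -1
j=0: v[0]=21 > 5 → no swap
j=1: v[1]=11 > 5 → no swap
j=2: v[2]=6 > 5 → no swap
j=3: v[3]=8 > 5 → no swap
j=4: v[4]=9 > 5 → no swap
j=5: v[5]=20 > 5 → no swap
j=6: v[6]=4 ≤ 5 → i=0, swap v[0],v[6] → [4,11,6,8,9,20,21,23,10,7,12,5]
j=7: v[7]=23 > 5 → no swap
j=8: v[8]=10 > 5 → no swap
j=9: v[9]=7 > 5 → no swap
j=10: v[10]=12 > 5 → no swap
final swap v[1],v[11] → [4,5,6,8,9,20,21,23,10,7,12,11]; return 1
p = 1; k-1 = 4 > 1 ⇒ right

1; right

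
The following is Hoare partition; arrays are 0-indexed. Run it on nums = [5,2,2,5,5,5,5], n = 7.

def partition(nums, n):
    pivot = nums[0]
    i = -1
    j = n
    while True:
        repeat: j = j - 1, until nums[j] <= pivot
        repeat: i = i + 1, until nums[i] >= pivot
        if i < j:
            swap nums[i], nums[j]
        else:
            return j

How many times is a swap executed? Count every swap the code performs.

pivot = nums[0] = 5; i = -1, j = 7
j→6 (nums[6]=5≤5), i→0 (nums[0]=5≥5); i<j, swap → [5,2,2,5,5,5,5]
j→5 (nums[5]=5≤5), i→3 (nums[3]=5≥5); i<j, swap → [5,2,2,5,5,5,5]
j→4, i→4; i≥j, return j=4. nums = [5,2,2,5,5,5,5]

2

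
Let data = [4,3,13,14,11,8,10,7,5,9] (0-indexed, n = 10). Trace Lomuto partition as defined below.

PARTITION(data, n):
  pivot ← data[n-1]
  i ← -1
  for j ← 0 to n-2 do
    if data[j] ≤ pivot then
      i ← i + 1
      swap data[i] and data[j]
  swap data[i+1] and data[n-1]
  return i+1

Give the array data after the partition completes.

pivot = data[9] = 9; i = -1
j=0: data[0]=4 ≤ 9 → i=0, swap data[0],data[0] (no change) → [4,3,13,14,11,8,10,7,5,9]
j=1: data[1]=3 ≤ 9 → i=1, swap data[1],data[1] (no change) → [4,3,13,14,11,8,10,7,5,9]
j=2: data[2]=13 > 9 → no swap
j=3: data[3]=14 > 9 → no swap
j=4: data[4]=11 > 9 → no swap
j=5: data[5]=8 ≤ 9 → i=2, swap data[2],data[5] → [4,3,8,14,11,13,10,7,5,9]
j=6: data[6]=10 > 9 → no swap
j=7: data[7]=7 ≤ 9 → i=3, swap data[3],data[7] → [4,3,8,7,11,13,10,14,5,9]
j=8: data[8]=5 ≤ 9 → i=4, swap data[4],data[8] → [4,3,8,7,5,13,10,14,11,9]
final swap data[5],data[9] → [4,3,8,7,5,9,10,14,11,13]; return 5

[4,3,8,7,5,9,10,14,11,13]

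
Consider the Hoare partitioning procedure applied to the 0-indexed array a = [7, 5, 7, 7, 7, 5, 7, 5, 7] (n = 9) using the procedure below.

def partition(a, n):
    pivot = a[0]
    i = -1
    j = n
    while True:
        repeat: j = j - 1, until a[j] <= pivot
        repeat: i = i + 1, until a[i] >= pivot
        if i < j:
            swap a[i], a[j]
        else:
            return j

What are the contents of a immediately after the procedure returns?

[7, 5, 5, 7, 5, 7, 7, 7, 7]

pivot=7
j stops at 8 (7), i stops at 0 (7); swap ⇒ [7, 5, 7, 7, 7, 5, 7, 5, 7]
j stops at 7 (5), i stops at 2 (7); swap ⇒ [7, 5, 5, 7, 7, 5, 7, 7, 7]
j stops at 6 (7), i stops at 3 (7); swap ⇒ [7, 5, 5, 7, 7, 5, 7, 7, 7]
j stops at 5 (5), i stops at 4 (7); swap ⇒ [7, 5, 5, 7, 5, 7, 7, 7, 7]
j stops at 4, i stops at 5; i≥j ⇒ return 4. a=[7, 5, 5, 7, 5, 7, 7, 7, 7]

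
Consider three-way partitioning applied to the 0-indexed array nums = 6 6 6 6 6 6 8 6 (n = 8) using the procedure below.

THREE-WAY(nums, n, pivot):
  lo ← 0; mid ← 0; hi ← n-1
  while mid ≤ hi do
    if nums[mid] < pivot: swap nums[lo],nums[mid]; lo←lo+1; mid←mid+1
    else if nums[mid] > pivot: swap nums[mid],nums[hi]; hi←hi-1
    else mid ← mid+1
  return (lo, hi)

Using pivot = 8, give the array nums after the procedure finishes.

6 6 6 6 6 6 6 8

pivot = 8; lo=0, mid=0, hi=7
nums[mid]=6<8: swap nums[0],nums[0]; lo=1,mid=1 → 6 6 6 6 6 6 8 6
nums[mid]=6<8: swap nums[1],nums[1]; lo=2,mid=2 → 6 6 6 6 6 6 8 6
nums[mid]=6<8: swap nums[2],nums[2]; lo=3,mid=3 → 6 6 6 6 6 6 8 6
nums[mid]=6<8: swap nums[3],nums[3]; lo=4,mid=4 → 6 6 6 6 6 6 8 6
nums[mid]=6<8: swap nums[4],nums[4]; lo=5,mid=5 → 6 6 6 6 6 6 8 6
nums[mid]=6<8: swap nums[5],nums[5]; lo=6,mid=6 → 6 6 6 6 6 6 8 6
nums[mid]=8=8: mid=7
nums[mid]=6<8: swap nums[6],nums[7]; lo=7,mid=8 → 6 6 6 6 6 6 6 8
end: lo=7, hi=7; nums = 6 6 6 6 6 6 6 8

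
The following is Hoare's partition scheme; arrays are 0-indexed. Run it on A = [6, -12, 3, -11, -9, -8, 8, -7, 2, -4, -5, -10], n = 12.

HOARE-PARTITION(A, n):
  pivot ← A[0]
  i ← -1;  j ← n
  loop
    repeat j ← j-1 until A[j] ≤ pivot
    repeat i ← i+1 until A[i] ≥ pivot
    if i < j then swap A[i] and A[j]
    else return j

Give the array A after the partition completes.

pivot = A[0] = 6; i = -1, j = 12
j→11 (A[11]=-10≤6), i→0 (A[0]=6≥6); i<j, swap → [-10, -12, 3, -11, -9, -8, 8, -7, 2, -4, -5, 6]
j→10 (A[10]=-5≤6), i→6 (A[6]=8≥6); i<j, swap → [-10, -12, 3, -11, -9, -8, -5, -7, 2, -4, 8, 6]
j→9, i→10; i≥j, return j=9. A = [-10, -12, 3, -11, -9, -8, -5, -7, 2, -4, 8, 6]

[-10, -12, 3, -11, -9, -8, -5, -7, 2, -4, 8, 6]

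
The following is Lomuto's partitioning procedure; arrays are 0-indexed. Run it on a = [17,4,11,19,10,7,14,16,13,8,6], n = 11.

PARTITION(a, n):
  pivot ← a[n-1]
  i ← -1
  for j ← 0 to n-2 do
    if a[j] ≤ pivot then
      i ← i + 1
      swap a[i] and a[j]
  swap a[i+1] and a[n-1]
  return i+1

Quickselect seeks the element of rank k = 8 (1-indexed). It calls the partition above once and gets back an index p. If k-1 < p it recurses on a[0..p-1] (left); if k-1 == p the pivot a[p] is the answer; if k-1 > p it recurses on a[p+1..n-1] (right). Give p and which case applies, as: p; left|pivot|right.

1; right

pivot=6, i=-1
j=0: 17>6, skip
j=1: 4≤6, i=0, swap(0,1) ⇒ [4,17,11,19,10,7,14,16,13,8,6]
j=2: 11>6, skip
j=3: 19>6, skip
j=4: 10>6, skip
j=5: 7>6, skip
j=6: 14>6, skip
j=7: 16>6, skip
j=8: 13>6, skip
j=9: 8>6, skip
swap(1,10) ⇒ [4,6,11,19,10,7,14,16,13,8,17]; return 1
p = 1; k-1 = 7 > 1 ⇒ right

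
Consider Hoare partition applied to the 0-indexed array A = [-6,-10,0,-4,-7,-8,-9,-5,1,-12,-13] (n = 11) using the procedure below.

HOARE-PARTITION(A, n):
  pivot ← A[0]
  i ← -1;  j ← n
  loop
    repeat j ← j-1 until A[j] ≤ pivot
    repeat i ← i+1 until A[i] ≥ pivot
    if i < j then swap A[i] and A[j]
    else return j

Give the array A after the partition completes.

[-13,-10,-12,-9,-7,-8,-4,-5,1,0,-6]

pivot=-6
j stops at 10 (-13), i stops at 0 (-6); swap ⇒ [-13,-10,0,-4,-7,-8,-9,-5,1,-12,-6]
j stops at 9 (-12), i stops at 2 (0); swap ⇒ [-13,-10,-12,-4,-7,-8,-9,-5,1,0,-6]
j stops at 6 (-9), i stops at 3 (-4); swap ⇒ [-13,-10,-12,-9,-7,-8,-4,-5,1,0,-6]
j stops at 5, i stops at 6; i≥j ⇒ return 5. A=[-13,-10,-12,-9,-7,-8,-4,-5,1,0,-6]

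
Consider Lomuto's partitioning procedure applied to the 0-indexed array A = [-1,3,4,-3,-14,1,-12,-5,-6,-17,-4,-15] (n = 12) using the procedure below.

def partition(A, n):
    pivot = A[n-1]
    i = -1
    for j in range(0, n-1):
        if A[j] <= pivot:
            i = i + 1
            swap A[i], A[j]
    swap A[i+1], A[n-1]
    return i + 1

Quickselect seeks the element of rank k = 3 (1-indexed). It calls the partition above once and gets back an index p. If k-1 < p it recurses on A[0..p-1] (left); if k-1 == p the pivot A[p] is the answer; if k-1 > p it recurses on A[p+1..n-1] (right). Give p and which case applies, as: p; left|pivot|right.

1; right

pivot = A[11] = -15; i = -1
j=0: A[0]=-1 > -15 → no swap
j=1: A[1]=3 > -15 → no swap
j=2: A[2]=4 > -15 → no swap
j=3: A[3]=-3 > -15 → no swap
j=4: A[4]=-14 > -15 → no swap
j=5: A[5]=1 > -15 → no swap
j=6: A[6]=-12 > -15 → no swap
j=7: A[7]=-5 > -15 → no swap
j=8: A[8]=-6 > -15 → no swap
j=9: A[9]=-17 ≤ -15 → i=0, swap A[0],A[9] → [-17,3,4,-3,-14,1,-12,-5,-6,-1,-4,-15]
j=10: A[10]=-4 > -15 → no swap
final swap A[1],A[11] → [-17,-15,4,-3,-14,1,-12,-5,-6,-1,-4,3]; return 1
p = 1; k-1 = 2 > 1 ⇒ right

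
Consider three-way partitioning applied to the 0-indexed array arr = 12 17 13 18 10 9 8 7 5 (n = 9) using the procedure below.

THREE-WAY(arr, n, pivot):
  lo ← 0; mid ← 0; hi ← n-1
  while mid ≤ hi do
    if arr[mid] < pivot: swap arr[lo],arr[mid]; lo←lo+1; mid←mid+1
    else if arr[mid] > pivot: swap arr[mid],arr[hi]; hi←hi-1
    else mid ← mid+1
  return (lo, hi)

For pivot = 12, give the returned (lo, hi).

lo=0 mid=0 hi=8
12=12: mid=1
17>12: swap(1,8), hi=7 ⇒ 12 5 13 18 10 9 8 7 17
5<12: swap(0,1), lo=1 mid=2 ⇒ 5 12 13 18 10 9 8 7 17
13>12: swap(2,7), hi=6 ⇒ 5 12 7 18 10 9 8 13 17
7<12: swap(1,2), lo=2 mid=3 ⇒ 5 7 12 18 10 9 8 13 17
18>12: swap(3,6), hi=5 ⇒ 5 7 12 8 10 9 18 13 17
8<12: swap(2,3), lo=3 mid=4 ⇒ 5 7 8 12 10 9 18 13 17
10<12: swap(3,4), lo=4 mid=5 ⇒ 5 7 8 10 12 9 18 13 17
9<12: swap(4,5), lo=5 mid=6 ⇒ 5 7 8 10 9 12 18 13 17
done. lo=5 hi=5; arr=5 7 8 10 9 12 18 13 17

(5, 5)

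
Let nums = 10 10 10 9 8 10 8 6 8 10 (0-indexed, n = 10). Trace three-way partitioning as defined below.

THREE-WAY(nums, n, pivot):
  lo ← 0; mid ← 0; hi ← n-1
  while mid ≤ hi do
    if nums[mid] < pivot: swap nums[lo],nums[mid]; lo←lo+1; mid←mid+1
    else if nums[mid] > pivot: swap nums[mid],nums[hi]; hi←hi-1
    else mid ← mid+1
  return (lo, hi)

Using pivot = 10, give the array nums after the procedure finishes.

9 8 8 6 8 10 10 10 10 10

pivot = 10; lo=0, mid=0, hi=9
nums[mid]=10=10: mid=1
nums[mid]=10=10: mid=2
nums[mid]=10=10: mid=3
nums[mid]=9<10: swap nums[0],nums[3]; lo=1,mid=4 → 9 10 10 10 8 10 8 6 8 10
nums[mid]=8<10: swap nums[1],nums[4]; lo=2,mid=5 → 9 8 10 10 10 10 8 6 8 10
nums[mid]=10=10: mid=6
nums[mid]=8<10: swap nums[2],nums[6]; lo=3,mid=7 → 9 8 8 10 10 10 10 6 8 10
nums[mid]=6<10: swap nums[3],nums[7]; lo=4,mid=8 → 9 8 8 6 10 10 10 10 8 10
nums[mid]=8<10: swap nums[4],nums[8]; lo=5,mid=9 → 9 8 8 6 8 10 10 10 10 10
nums[mid]=10=10: mid=10
end: lo=5, hi=9; nums = 9 8 8 6 8 10 10 10 10 10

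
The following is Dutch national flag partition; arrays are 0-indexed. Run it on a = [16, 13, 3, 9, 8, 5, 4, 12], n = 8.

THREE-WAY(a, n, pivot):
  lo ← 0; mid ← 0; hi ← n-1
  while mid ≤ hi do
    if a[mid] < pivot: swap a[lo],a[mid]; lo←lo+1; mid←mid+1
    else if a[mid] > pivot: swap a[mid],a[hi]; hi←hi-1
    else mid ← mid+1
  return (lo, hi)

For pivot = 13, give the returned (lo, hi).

lo=0 mid=0 hi=7
16>13: swap(0,7), hi=6 ⇒ [12, 13, 3, 9, 8, 5, 4, 16]
12<13: swap(0,0), lo=1 mid=1 ⇒ [12, 13, 3, 9, 8, 5, 4, 16]
13=13: mid=2
3<13: swap(1,2), lo=2 mid=3 ⇒ [12, 3, 13, 9, 8, 5, 4, 16]
9<13: swap(2,3), lo=3 mid=4 ⇒ [12, 3, 9, 13, 8, 5, 4, 16]
8<13: swap(3,4), lo=4 mid=5 ⇒ [12, 3, 9, 8, 13, 5, 4, 16]
5<13: swap(4,5), lo=5 mid=6 ⇒ [12, 3, 9, 8, 5, 13, 4, 16]
4<13: swap(5,6), lo=6 mid=7 ⇒ [12, 3, 9, 8, 5, 4, 13, 16]
done. lo=6 hi=6; a=[12, 3, 9, 8, 5, 4, 13, 16]

(6, 6)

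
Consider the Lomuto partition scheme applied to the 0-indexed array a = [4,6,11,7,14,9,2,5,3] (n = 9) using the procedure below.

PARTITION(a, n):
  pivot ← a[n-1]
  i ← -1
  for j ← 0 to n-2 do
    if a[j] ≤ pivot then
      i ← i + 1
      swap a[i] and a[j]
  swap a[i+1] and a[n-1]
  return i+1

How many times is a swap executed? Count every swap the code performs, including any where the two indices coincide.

pivot = a[8] = 3; i = -1
j=0: a[0]=4 > 3 → no swap
j=1: a[1]=6 > 3 → no swap
j=2: a[2]=11 > 3 → no swap
j=3: a[3]=7 > 3 → no swap
j=4: a[4]=14 > 3 → no swap
j=5: a[5]=9 > 3 → no swap
j=6: a[6]=2 ≤ 3 → i=0, swap a[0],a[6] → [2,6,11,7,14,9,4,5,3]
j=7: a[7]=5 > 3 → no swap
final swap a[1],a[8] → [2,3,11,7,14,9,4,5,6]; return 1

2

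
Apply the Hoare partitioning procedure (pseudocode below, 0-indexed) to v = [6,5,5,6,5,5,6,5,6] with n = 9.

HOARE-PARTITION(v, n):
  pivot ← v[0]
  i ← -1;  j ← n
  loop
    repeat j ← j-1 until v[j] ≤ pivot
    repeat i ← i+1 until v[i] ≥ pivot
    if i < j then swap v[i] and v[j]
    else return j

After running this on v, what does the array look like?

[6,5,5,5,5,5,6,6,6]

pivot = v[0] = 6; i = -1, j = 9
j→8 (v[8]=6≤6), i→0 (v[0]=6≥6); i<j, swap → [6,5,5,6,5,5,6,5,6]
j→7 (v[7]=5≤6), i→3 (v[3]=6≥6); i<j, swap → [6,5,5,5,5,5,6,6,6]
j→6, i→6; i≥j, return j=6. v = [6,5,5,5,5,5,6,6,6]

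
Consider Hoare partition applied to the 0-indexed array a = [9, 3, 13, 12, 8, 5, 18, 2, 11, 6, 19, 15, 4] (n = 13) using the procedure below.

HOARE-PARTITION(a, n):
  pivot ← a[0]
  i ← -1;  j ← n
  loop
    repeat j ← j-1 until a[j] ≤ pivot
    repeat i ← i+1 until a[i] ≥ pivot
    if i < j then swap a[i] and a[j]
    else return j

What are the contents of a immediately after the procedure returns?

[4, 3, 6, 2, 8, 5, 18, 12, 11, 13, 19, 15, 9]

pivot=9
j stops at 12 (4), i stops at 0 (9); swap ⇒ [4, 3, 13, 12, 8, 5, 18, 2, 11, 6, 19, 15, 9]
j stops at 9 (6), i stops at 2 (13); swap ⇒ [4, 3, 6, 12, 8, 5, 18, 2, 11, 13, 19, 15, 9]
j stops at 7 (2), i stops at 3 (12); swap ⇒ [4, 3, 6, 2, 8, 5, 18, 12, 11, 13, 19, 15, 9]
j stops at 5, i stops at 6; i≥j ⇒ return 5. a=[4, 3, 6, 2, 8, 5, 18, 12, 11, 13, 19, 15, 9]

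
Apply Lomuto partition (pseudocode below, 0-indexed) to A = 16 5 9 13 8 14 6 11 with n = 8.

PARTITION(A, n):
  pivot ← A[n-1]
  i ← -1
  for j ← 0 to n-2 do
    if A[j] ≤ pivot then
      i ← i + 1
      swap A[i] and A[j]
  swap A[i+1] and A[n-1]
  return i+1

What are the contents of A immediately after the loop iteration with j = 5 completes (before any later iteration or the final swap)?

5 9 8 13 16 14 6 11

pivot=11, i=-1
j=0: 16>11, skip
j=1: 5≤11, i=0, swap(0,1) ⇒ 5 16 9 13 8 14 6 11
j=2: 9≤11, i=1, swap(1,2) ⇒ 5 9 16 13 8 14 6 11
j=3: 13>11, skip
j=4: 8≤11, i=2, swap(2,4) ⇒ 5 9 8 13 16 14 6 11
j=5: 14>11, skip
(after j=5) A = 5 9 8 13 16 14 6 11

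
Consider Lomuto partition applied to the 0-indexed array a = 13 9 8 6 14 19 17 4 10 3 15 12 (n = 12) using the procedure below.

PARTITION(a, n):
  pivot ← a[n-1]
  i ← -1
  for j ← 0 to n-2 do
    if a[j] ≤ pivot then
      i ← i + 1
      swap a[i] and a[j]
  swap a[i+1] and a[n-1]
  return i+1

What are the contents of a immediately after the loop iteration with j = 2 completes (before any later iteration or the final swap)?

9 8 13 6 14 19 17 4 10 3 15 12

pivot = a[11] = 12; i = -1
j=0: a[0]=13 > 12 → no swap
j=1: a[1]=9 ≤ 12 → i=0, swap a[0],a[1] → 9 13 8 6 14 19 17 4 10 3 15 12
j=2: a[2]=8 ≤ 12 → i=1, swap a[1],a[2] → 9 8 13 6 14 19 17 4 10 3 15 12
(after j=2) a = 9 8 13 6 14 19 17 4 10 3 15 12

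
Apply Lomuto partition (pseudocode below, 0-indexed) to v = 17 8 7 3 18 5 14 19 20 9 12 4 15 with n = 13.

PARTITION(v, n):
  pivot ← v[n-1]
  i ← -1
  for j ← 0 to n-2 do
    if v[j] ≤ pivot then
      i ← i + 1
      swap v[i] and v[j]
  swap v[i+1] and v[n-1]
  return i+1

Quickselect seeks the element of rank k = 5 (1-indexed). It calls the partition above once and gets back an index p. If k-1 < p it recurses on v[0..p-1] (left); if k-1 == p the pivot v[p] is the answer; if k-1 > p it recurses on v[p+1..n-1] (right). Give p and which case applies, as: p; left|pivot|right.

pivot = v[12] = 15; i = -1
j=0: v[0]=17 > 15 → no swap
j=1: v[1]=8 ≤ 15 → i=0, swap v[0],v[1] → 8 17 7 3 18 5 14 19 20 9 12 4 15
j=2: v[2]=7 ≤ 15 → i=1, swap v[1],v[2] → 8 7 17 3 18 5 14 19 20 9 12 4 15
j=3: v[3]=3 ≤ 15 → i=2, swap v[2],v[3] → 8 7 3 17 18 5 14 19 20 9 12 4 15
j=4: v[4]=18 > 15 → no swap
j=5: v[5]=5 ≤ 15 → i=3, swap v[3],v[5] → 8 7 3 5 18 17 14 19 20 9 12 4 15
j=6: v[6]=14 ≤ 15 → i=4, swap v[4],v[6] → 8 7 3 5 14 17 18 19 20 9 12 4 15
j=7: v[7]=19 > 15 → no swap
j=8: v[8]=20 > 15 → no swap
j=9: v[9]=9 ≤ 15 → i=5, swap v[5],v[9] → 8 7 3 5 14 9 18 19 20 17 12 4 15
j=10: v[10]=12 ≤ 15 → i=6, swap v[6],v[10] → 8 7 3 5 14 9 12 19 20 17 18 4 15
j=11: v[11]=4 ≤ 15 → i=7, swap v[7],v[11] → 8 7 3 5 14 9 12 4 20 17 18 19 15
final swap v[8],v[12] → 8 7 3 5 14 9 12 4 15 17 18 19 20; return 8
p = 8; k-1 = 4 < 8 ⇒ left

8; left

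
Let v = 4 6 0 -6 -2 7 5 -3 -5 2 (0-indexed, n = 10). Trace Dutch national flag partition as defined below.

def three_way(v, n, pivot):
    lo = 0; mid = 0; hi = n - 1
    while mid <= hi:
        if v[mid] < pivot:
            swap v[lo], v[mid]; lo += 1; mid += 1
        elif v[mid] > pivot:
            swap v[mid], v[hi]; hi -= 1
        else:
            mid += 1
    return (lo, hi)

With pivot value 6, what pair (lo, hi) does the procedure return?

pivot = 6; lo=0, mid=0, hi=9
v[mid]=4<6: swap v[0],v[0]; lo=1,mid=1 → 4 6 0 -6 -2 7 5 -3 -5 2
v[mid]=6=6: mid=2
v[mid]=0<6: swap v[1],v[2]; lo=2,mid=3 → 4 0 6 -6 -2 7 5 -3 -5 2
v[mid]=-6<6: swap v[2],v[3]; lo=3,mid=4 → 4 0 -6 6 -2 7 5 -3 -5 2
v[mid]=-2<6: swap v[3],v[4]; lo=4,mid=5 → 4 0 -6 -2 6 7 5 -3 -5 2
v[mid]=7>6: swap v[5],v[9]; hi=8 → 4 0 -6 -2 6 2 5 -3 -5 7
v[mid]=2<6: swap v[4],v[5]; lo=5,mid=6 → 4 0 -6 -2 2 6 5 -3 -5 7
v[mid]=5<6: swap v[5],v[6]; lo=6,mid=7 → 4 0 -6 -2 2 5 6 -3 -5 7
v[mid]=-3<6: swap v[6],v[7]; lo=7,mid=8 → 4 0 -6 -2 2 5 -3 6 -5 7
v[mid]=-5<6: swap v[7],v[8]; lo=8,mid=9 → 4 0 -6 -2 2 5 -3 -5 6 7
end: lo=8, hi=8; v = 4 0 -6 -2 2 5 -3 -5 6 7

(8, 8)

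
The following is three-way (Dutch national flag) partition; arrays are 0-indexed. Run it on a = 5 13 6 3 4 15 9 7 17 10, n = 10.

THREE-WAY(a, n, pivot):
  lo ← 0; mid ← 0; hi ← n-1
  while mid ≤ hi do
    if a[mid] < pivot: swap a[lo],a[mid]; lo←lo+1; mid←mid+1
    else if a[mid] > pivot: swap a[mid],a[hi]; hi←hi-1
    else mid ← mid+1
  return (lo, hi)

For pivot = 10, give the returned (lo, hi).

lo=0 mid=0 hi=9
5<10: swap(0,0), lo=1 mid=1 ⇒ 5 13 6 3 4 15 9 7 17 10
13>10: swap(1,9), hi=8 ⇒ 5 10 6 3 4 15 9 7 17 13
10=10: mid=2
6<10: swap(1,2), lo=2 mid=3 ⇒ 5 6 10 3 4 15 9 7 17 13
3<10: swap(2,3), lo=3 mid=4 ⇒ 5 6 3 10 4 15 9 7 17 13
4<10: swap(3,4), lo=4 mid=5 ⇒ 5 6 3 4 10 15 9 7 17 13
15>10: swap(5,8), hi=7 ⇒ 5 6 3 4 10 17 9 7 15 13
17>10: swap(5,7), hi=6 ⇒ 5 6 3 4 10 7 9 17 15 13
7<10: swap(4,5), lo=5 mid=6 ⇒ 5 6 3 4 7 10 9 17 15 13
9<10: swap(5,6), lo=6 mid=7 ⇒ 5 6 3 4 7 9 10 17 15 13
done. lo=6 hi=6; a=5 6 3 4 7 9 10 17 15 13

(6, 6)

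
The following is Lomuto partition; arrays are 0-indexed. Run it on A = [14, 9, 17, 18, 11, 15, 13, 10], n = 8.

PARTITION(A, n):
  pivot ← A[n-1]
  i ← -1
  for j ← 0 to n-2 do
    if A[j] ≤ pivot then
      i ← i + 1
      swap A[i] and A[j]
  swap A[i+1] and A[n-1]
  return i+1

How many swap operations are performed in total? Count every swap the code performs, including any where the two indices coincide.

2

pivot = A[7] = 10; i = -1
j=0: A[0]=14 > 10 → no swap
j=1: A[1]=9 ≤ 10 → i=0, swap A[0],A[1] → [9, 14, 17, 18, 11, 15, 13, 10]
j=2: A[2]=17 > 10 → no swap
j=3: A[3]=18 > 10 → no swap
j=4: A[4]=11 > 10 → no swap
j=5: A[5]=15 > 10 → no swap
j=6: A[6]=13 > 10 → no swap
final swap A[1],A[7] → [9, 10, 17, 18, 11, 15, 13, 14]; return 1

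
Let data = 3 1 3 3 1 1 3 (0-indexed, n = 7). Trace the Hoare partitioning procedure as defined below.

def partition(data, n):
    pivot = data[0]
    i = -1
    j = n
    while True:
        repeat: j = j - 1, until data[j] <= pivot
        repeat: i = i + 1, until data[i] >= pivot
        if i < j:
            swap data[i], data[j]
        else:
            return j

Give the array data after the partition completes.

3 1 1 1 3 3 3

pivot=3
j stops at 6 (3), i stops at 0 (3); swap ⇒ 3 1 3 3 1 1 3
j stops at 5 (1), i stops at 2 (3); swap ⇒ 3 1 1 3 1 3 3
j stops at 4 (1), i stops at 3 (3); swap ⇒ 3 1 1 1 3 3 3
j stops at 3, i stops at 4; i≥j ⇒ return 3. data=3 1 1 1 3 3 3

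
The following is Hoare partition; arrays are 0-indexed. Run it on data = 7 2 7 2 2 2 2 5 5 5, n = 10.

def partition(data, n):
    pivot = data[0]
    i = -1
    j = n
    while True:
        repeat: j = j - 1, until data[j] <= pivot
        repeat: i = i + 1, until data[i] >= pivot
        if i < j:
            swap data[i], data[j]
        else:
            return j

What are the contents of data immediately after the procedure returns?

5 2 5 2 2 2 2 5 7 7

pivot = data[0] = 7; i = -1, j = 10
j→9 (data[9]=5≤7), i→0 (data[0]=7≥7); i<j, swap → 5 2 7 2 2 2 2 5 5 7
j→8 (data[8]=5≤7), i→2 (data[2]=7≥7); i<j, swap → 5 2 5 2 2 2 2 5 7 7
j→7, i→8; i≥j, return j=7. data = 5 2 5 2 2 2 2 5 7 7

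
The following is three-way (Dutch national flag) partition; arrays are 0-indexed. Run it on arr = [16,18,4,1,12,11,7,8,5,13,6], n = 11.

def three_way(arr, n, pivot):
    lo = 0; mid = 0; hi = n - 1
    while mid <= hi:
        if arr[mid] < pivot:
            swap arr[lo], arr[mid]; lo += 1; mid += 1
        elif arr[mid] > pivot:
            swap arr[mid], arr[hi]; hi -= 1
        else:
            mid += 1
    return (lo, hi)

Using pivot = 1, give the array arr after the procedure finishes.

pivot = 1; lo=0, mid=0, hi=10
arr[mid]=16>1: swap arr[0],arr[10]; hi=9 → [6,18,4,1,12,11,7,8,5,13,16]
arr[mid]=6>1: swap arr[0],arr[9]; hi=8 → [13,18,4,1,12,11,7,8,5,6,16]
arr[mid]=13>1: swap arr[0],arr[8]; hi=7 → [5,18,4,1,12,11,7,8,13,6,16]
arr[mid]=5>1: swap arr[0],arr[7]; hi=6 → [8,18,4,1,12,11,7,5,13,6,16]
arr[mid]=8>1: swap arr[0],arr[6]; hi=5 → [7,18,4,1,12,11,8,5,13,6,16]
arr[mid]=7>1: swap arr[0],arr[5]; hi=4 → [11,18,4,1,12,7,8,5,13,6,16]
arr[mid]=11>1: swap arr[0],arr[4]; hi=3 → [12,18,4,1,11,7,8,5,13,6,16]
arr[mid]=12>1: swap arr[0],arr[3]; hi=2 → [1,18,4,12,11,7,8,5,13,6,16]
arr[mid]=1=1: mid=1
arr[mid]=18>1: swap arr[1],arr[2]; hi=1 → [1,4,18,12,11,7,8,5,13,6,16]
arr[mid]=4>1: swap arr[1],arr[1]; hi=0 → [1,4,18,12,11,7,8,5,13,6,16]
end: lo=0, hi=0; arr = [1,4,18,12,11,7,8,5,13,6,16]

[1,4,18,12,11,7,8,5,13,6,16]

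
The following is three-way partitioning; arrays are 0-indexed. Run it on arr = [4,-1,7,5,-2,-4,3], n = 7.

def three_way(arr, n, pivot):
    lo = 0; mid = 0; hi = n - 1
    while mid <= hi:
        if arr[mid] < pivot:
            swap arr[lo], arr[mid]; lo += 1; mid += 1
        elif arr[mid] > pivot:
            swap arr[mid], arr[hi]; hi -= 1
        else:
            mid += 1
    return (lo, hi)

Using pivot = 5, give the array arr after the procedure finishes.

[4,-1,3,-2,-4,5,7]

lo=0 mid=0 hi=6
4<5: swap(0,0), lo=1 mid=1 ⇒ [4,-1,7,5,-2,-4,3]
-1<5: swap(1,1), lo=2 mid=2 ⇒ [4,-1,7,5,-2,-4,3]
7>5: swap(2,6), hi=5 ⇒ [4,-1,3,5,-2,-4,7]
3<5: swap(2,2), lo=3 mid=3 ⇒ [4,-1,3,5,-2,-4,7]
5=5: mid=4
-2<5: swap(3,4), lo=4 mid=5 ⇒ [4,-1,3,-2,5,-4,7]
-4<5: swap(4,5), lo=5 mid=6 ⇒ [4,-1,3,-2,-4,5,7]
done. lo=5 hi=5; arr=[4,-1,3,-2,-4,5,7]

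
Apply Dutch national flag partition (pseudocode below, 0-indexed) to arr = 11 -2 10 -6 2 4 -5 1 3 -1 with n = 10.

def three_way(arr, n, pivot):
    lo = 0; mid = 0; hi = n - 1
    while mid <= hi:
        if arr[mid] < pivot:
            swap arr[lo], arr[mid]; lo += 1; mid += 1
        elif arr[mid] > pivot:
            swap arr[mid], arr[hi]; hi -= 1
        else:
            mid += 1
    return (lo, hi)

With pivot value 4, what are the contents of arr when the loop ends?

pivot = 4; lo=0, mid=0, hi=9
arr[mid]=11>4: swap arr[0],arr[9]; hi=8 → -1 -2 10 -6 2 4 -5 1 3 11
arr[mid]=-1<4: swap arr[0],arr[0]; lo=1,mid=1 → -1 -2 10 -6 2 4 -5 1 3 11
arr[mid]=-2<4: swap arr[1],arr[1]; lo=2,mid=2 → -1 -2 10 -6 2 4 -5 1 3 11
arr[mid]=10>4: swap arr[2],arr[8]; hi=7 → -1 -2 3 -6 2 4 -5 1 10 11
arr[mid]=3<4: swap arr[2],arr[2]; lo=3,mid=3 → -1 -2 3 -6 2 4 -5 1 10 11
arr[mid]=-6<4: swap arr[3],arr[3]; lo=4,mid=4 → -1 -2 3 -6 2 4 -5 1 10 11
arr[mid]=2<4: swap arr[4],arr[4]; lo=5,mid=5 → -1 -2 3 -6 2 4 -5 1 10 11
arr[mid]=4=4: mid=6
arr[mid]=-5<4: swap arr[5],arr[6]; lo=6,mid=7 → -1 -2 3 -6 2 -5 4 1 10 11
arr[mid]=1<4: swap arr[6],arr[7]; lo=7,mid=8 → -1 -2 3 -6 2 -5 1 4 10 11
end: lo=7, hi=7; arr = -1 -2 3 -6 2 -5 1 4 10 11

-1 -2 3 -6 2 -5 1 4 10 11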